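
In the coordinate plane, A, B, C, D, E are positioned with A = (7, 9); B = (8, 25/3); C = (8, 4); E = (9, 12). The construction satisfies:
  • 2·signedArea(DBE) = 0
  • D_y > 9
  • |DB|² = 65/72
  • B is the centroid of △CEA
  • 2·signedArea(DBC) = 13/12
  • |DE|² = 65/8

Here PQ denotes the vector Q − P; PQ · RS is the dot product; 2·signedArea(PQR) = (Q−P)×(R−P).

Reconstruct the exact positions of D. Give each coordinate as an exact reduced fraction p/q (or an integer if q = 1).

D = (33/4, 37/4)

1. D_x = 33/4  [2·signedArea(DBE) = 0 ∩ 2·signedArea(DBC) = 13/12]
2. D_y = 37/4  [2·signedArea(DBE) = 0 ∩ 2·signedArea(DBC) = 13/12]
   → D = (33/4, 37/4)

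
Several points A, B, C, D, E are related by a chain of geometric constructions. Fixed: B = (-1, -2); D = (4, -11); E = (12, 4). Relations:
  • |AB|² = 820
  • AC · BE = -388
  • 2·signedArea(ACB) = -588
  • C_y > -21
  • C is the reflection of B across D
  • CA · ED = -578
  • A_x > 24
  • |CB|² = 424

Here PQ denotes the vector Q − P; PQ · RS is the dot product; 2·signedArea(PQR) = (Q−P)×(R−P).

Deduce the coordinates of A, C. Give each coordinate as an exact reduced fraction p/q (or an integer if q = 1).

1. C_x = 9  [C is the reflection of B across D]
2. C_y = -20  [C is the reflection of B across D]
   → C = (9, -20)
3. A_x = 25  [2·signedArea(ACB) = -588 ∩ AC · BE = -388]
4. A_y = 10  [2·signedArea(ACB) = -588 ∩ AC · BE = -388]
   → A = (25, 10)

A = (25, 10)
C = (9, -20)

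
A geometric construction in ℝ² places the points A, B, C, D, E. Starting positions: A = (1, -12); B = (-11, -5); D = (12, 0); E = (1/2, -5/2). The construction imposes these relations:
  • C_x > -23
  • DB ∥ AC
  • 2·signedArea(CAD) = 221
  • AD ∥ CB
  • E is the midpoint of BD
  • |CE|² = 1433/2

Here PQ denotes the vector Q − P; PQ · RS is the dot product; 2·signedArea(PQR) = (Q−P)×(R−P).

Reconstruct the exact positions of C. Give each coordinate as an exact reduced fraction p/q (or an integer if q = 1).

C = (-22, -17)

1. C_x = -22  [AD ∥ CB ∩ DB ∥ AC]
2. C_y = -17  [AD ∥ CB ∩ DB ∥ AC]
   → C = (-22, -17)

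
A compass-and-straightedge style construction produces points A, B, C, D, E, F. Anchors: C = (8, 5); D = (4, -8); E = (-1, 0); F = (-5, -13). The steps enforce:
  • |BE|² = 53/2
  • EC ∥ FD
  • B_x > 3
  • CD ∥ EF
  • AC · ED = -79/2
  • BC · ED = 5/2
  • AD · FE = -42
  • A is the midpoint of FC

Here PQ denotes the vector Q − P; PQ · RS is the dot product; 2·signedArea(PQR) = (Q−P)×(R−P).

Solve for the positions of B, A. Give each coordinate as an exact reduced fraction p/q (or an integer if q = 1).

A = (3/2, -4)
B = (7/2, 5/2)

1. B_x = 7/2  [line -5·x + 8·y + -5/2 = 0 ∩ |BE|² = 53/2]
2. B_y = 5/2  [line -5·x + 8·y + -5/2 = 0 ∩ |BE|² = 53/2]
   → B = (7/2, 5/2)
3. A_x = 3/2  [A is the midpoint of FC]
4. A_y = -4  [A is the midpoint of FC]
   → A = (3/2, -4)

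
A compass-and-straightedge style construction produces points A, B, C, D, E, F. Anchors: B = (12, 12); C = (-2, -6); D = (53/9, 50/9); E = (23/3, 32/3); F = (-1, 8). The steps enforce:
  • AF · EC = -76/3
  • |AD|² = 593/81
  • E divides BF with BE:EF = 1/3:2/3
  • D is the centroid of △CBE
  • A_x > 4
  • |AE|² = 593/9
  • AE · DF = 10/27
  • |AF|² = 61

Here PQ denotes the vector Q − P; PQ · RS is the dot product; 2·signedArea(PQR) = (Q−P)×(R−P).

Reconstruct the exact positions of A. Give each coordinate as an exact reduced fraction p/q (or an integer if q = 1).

1. A_x = 5  [AF · EC = -76/3 ∩ AE · DF = 10/27]
2. A_y = 3  [AF · EC = -76/3 ∩ AE · DF = 10/27]
   → A = (5, 3)

A = (5, 3)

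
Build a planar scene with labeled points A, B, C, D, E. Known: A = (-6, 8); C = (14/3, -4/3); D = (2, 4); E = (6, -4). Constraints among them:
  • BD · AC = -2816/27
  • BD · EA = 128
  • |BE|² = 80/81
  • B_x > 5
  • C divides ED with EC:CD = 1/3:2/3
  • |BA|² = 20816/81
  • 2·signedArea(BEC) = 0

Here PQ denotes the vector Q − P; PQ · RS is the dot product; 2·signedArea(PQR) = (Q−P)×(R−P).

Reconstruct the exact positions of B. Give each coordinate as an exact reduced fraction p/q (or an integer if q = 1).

1. B_x = 50/9  [2·signedArea(BEC) = 0 ∩ BD · AC = -2816/27]
2. B_y = -28/9  [2·signedArea(BEC) = 0 ∩ BD · AC = -2816/27]
   → B = (50/9, -28/9)

B = (50/9, -28/9)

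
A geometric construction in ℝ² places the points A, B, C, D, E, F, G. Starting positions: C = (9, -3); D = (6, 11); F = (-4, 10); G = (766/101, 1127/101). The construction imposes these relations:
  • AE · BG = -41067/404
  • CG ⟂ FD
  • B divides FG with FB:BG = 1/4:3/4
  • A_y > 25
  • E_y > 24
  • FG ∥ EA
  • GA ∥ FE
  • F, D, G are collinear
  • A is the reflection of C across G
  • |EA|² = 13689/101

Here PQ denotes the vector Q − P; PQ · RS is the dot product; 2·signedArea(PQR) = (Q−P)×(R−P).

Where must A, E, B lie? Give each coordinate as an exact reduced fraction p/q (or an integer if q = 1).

A = (623/101, 2557/101)
B = (-223/202, 4157/404)
E = (-547/101, 2440/101)

1. A_x = 623/101  [A is the reflection of C across G]
2. A_y = 2557/101  [A is the reflection of C across G]
   → A = (623/101, 2557/101)
3. E_x = -547/101  [FG ∥ EA ∩ GA ∥ FE]
4. E_y = 2440/101  [FG ∥ EA ∩ GA ∥ FE]
   → E = (-547/101, 2440/101)
5. B_x = -223/202  [B divides FG with FB:BG = 1/4:3/4]
6. B_y = 4157/404  [B divides FG with FB:BG = 1/4:3/4]
   → B = (-223/202, 4157/404)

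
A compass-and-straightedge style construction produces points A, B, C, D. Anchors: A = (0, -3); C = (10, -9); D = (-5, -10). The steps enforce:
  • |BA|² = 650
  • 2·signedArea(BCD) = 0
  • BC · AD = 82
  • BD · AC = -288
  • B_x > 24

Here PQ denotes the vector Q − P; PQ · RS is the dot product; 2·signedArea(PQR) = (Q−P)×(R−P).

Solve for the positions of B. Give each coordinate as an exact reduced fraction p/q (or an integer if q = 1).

B = (25, -8)

1. B_x = 25  [2·signedArea(BCD) = 0 ∩ BC · AD = 82]
2. B_y = -8  [2·signedArea(BCD) = 0 ∩ BC · AD = 82]
   → B = (25, -8)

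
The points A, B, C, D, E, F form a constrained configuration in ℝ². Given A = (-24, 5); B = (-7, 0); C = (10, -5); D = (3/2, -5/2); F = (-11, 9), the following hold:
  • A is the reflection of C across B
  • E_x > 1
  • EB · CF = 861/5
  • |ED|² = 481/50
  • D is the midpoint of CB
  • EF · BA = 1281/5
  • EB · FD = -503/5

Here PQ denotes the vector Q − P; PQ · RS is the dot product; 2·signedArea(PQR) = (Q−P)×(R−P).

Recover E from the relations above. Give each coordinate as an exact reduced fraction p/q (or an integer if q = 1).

1. E_x = 8/5  [EF · BA = 1281/5 ∩ EB · FD = -503/5]
2. E_y = 3/5  [EF · BA = 1281/5 ∩ EB · FD = -503/5]
   → E = (8/5, 3/5)

E = (8/5, 3/5)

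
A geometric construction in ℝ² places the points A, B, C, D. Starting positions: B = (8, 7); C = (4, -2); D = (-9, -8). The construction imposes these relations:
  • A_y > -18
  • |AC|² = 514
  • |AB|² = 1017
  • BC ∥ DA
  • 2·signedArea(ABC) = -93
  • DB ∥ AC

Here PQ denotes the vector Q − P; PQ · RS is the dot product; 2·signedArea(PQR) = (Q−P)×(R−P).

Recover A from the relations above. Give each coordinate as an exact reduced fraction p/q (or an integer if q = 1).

1. A_x = -13  [DB ∥ AC ∩ BC ∥ DA]
2. A_y = -17  [DB ∥ AC ∩ BC ∥ DA]
   → A = (-13, -17)

A = (-13, -17)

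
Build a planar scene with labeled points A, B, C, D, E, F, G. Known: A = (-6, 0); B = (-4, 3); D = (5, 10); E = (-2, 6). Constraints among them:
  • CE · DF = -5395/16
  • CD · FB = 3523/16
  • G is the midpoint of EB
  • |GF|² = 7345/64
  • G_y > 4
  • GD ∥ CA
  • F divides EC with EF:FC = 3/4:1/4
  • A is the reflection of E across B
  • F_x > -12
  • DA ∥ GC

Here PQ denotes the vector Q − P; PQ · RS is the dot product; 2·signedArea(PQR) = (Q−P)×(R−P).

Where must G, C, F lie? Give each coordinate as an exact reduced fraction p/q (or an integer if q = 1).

C = (-14, -11/2)
F = (-11, -21/8)
G = (-3, 9/2)

1. G_x = -3  [G is the midpoint of EB]
2. G_y = 9/2  [G is the midpoint of EB]
   → G = (-3, 9/2)
3. C_x = -14  [GD ∥ CA ∩ DA ∥ GC]
4. C_y = -11/2  [GD ∥ CA ∩ DA ∥ GC]
   → C = (-14, -11/2)
5. F_x = -11  [F divides EC with EF:FC = 3/4:1/4]
6. F_y = -21/8  [F divides EC with EF:FC = 3/4:1/4]
   → F = (-11, -21/8)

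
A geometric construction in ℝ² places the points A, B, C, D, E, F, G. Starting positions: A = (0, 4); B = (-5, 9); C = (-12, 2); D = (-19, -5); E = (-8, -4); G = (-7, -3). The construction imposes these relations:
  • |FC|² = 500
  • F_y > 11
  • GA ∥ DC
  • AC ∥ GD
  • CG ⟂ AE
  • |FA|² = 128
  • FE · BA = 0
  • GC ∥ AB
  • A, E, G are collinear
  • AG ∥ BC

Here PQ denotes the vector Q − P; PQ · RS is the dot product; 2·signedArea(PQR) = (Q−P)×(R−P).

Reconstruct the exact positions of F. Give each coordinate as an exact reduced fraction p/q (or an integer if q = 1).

F = (8, 12)

1. F_x = 8  [line -5·x + 5·y + -20 = 0 ∩ |FA|² = 128]
2. F_y = 12  [line -5·x + 5·y + -20 = 0 ∩ |FA|² = 128]
   → F = (8, 12)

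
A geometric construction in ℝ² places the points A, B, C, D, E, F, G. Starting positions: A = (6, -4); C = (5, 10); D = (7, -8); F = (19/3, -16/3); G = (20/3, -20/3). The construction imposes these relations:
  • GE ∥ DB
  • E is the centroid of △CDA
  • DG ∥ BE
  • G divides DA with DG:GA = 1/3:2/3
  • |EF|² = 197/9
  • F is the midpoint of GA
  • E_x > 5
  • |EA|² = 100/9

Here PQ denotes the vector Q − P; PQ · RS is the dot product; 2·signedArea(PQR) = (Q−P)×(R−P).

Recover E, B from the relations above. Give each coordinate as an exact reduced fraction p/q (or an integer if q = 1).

1. E_x = 6  [E is the centroid of △CDA]
2. E_y = -2/3  [E is the centroid of △CDA]
   → E = (6, -2/3)
3. B_x = 19/3  [DG ∥ BE ∩ GE ∥ DB]
4. B_y = -2  [DG ∥ BE ∩ GE ∥ DB]
   → B = (19/3, -2)

B = (19/3, -2)
E = (6, -2/3)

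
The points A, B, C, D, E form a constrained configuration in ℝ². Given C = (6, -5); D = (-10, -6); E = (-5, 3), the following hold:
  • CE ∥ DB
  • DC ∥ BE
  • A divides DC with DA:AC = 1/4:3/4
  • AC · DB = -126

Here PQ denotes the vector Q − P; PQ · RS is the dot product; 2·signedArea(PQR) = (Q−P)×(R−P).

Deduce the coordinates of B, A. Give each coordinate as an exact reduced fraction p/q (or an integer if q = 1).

1. B_x = -21  [DC ∥ BE ∩ CE ∥ DB]
2. B_y = 2  [DC ∥ BE ∩ CE ∥ DB]
   → B = (-21, 2)
3. A_x = -6  [A divides DC with DA:AC = 1/4:3/4]
4. A_y = -23/4  [A divides DC with DA:AC = 1/4:3/4]
   → A = (-6, -23/4)

A = (-6, -23/4)
B = (-21, 2)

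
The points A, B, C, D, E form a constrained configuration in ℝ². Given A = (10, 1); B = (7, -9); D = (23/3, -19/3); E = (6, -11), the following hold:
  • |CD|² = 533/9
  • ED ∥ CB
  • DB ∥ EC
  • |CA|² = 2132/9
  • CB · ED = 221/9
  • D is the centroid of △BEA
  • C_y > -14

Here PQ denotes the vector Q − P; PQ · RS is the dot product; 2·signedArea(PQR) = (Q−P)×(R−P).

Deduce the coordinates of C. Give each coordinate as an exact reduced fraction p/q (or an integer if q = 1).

C = (16/3, -41/3)

1. C_x = 16/3  [ED ∥ CB ∩ DB ∥ EC]
2. C_y = -41/3  [ED ∥ CB ∩ DB ∥ EC]
   → C = (16/3, -41/3)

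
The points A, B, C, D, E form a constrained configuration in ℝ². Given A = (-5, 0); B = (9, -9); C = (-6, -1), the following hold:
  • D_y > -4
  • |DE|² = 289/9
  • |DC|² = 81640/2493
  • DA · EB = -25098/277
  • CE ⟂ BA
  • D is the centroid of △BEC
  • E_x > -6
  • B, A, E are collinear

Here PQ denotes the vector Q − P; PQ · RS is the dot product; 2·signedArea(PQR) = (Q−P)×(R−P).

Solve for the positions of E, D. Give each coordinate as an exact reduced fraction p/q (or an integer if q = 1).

1. E_x = -1455/277  [B, A, E are collinear ∩ CE ⟂ BA]
2. E_y = 45/277  [B, A, E are collinear ∩ CE ⟂ BA]
   → E = (-1455/277, 45/277)
3. D_x = -208/277  [D is the centroid of △BEC]
4. D_y = -2725/831  [D is the centroid of △BEC]
   → D = (-208/277, -2725/831)

D = (-208/277, -2725/831)
E = (-1455/277, 45/277)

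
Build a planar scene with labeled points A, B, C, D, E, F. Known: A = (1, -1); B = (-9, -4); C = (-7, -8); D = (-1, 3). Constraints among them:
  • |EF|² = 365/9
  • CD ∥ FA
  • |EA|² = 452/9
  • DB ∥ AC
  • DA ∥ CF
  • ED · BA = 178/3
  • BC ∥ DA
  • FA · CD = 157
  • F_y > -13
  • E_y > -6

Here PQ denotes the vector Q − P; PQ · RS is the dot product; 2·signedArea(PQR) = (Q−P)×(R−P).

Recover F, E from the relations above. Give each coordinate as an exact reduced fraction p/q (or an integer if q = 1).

E = (-13/3, -17/3)
F = (-5, -12)

1. F_x = -5  [CD ∥ FA ∩ DA ∥ CF]
2. F_y = -12  [CD ∥ FA ∩ DA ∥ CF]
   → F = (-5, -12)
3. E_x = -13/3  [line -10·x + -3·y + -181/3 = 0 ∩ |EF|² = 365/9]
4. E_y = -17/3  [line -10·x + -3·y + -181/3 = 0 ∩ |EF|² = 365/9]
   → E = (-13/3, -17/3)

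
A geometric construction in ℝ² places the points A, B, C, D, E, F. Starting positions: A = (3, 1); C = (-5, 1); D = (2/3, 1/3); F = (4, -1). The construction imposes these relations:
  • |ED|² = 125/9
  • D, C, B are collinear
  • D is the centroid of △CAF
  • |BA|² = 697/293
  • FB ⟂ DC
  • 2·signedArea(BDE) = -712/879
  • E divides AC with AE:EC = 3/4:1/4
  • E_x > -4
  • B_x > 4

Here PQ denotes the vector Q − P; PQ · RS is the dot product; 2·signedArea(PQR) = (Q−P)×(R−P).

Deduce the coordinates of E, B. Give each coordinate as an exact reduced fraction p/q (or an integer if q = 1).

1. E_x = -3  [E divides AC with AE:EC = 3/4:1/4]
2. E_y = 1  [E divides AC with AE:EC = 3/4:1/4]
   → E = (-3, 1)
3. B_x = 1204/293  [D, C, B are collinear ∩ FB ⟂ DC]
4. B_y = -21/293  [D, C, B are collinear ∩ FB ⟂ DC]
   → B = (1204/293, -21/293)

B = (1204/293, -21/293)
E = (-3, 1)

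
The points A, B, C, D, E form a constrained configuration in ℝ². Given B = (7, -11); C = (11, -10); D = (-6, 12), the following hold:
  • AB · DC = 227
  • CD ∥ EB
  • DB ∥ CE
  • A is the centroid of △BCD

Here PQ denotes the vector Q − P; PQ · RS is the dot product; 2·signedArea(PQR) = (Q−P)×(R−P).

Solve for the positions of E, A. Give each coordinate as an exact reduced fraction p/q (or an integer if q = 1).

A = (4, -3)
E = (24, -33)

1. E_x = 24  [CD ∥ EB ∩ DB ∥ CE]
2. E_y = -33  [CD ∥ EB ∩ DB ∥ CE]
   → E = (24, -33)
3. A_x = 4  [A is the centroid of △BCD]
4. A_y = -3  [A is the centroid of △BCD]
   → A = (4, -3)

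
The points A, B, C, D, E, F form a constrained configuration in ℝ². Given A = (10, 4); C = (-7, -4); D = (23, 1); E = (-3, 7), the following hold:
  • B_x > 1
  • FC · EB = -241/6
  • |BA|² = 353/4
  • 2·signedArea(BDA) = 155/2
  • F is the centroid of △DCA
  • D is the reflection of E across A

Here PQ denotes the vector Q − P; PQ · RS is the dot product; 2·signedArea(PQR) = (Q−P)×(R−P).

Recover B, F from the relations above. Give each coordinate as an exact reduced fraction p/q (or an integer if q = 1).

1. F_x = 26/3  [F is the centroid of △DCA]
2. F_y = 1/3  [F is the centroid of △DCA]
   → F = (26/3, 1/3)
3. B_x = 3/2  [2·signedArea(BDA) = 155/2 ∩ FC · EB = -241/6]
4. B_y = 0  [2·signedArea(BDA) = 155/2 ∩ FC · EB = -241/6]
   → B = (3/2, 0)

B = (3/2, 0)
F = (26/3, 1/3)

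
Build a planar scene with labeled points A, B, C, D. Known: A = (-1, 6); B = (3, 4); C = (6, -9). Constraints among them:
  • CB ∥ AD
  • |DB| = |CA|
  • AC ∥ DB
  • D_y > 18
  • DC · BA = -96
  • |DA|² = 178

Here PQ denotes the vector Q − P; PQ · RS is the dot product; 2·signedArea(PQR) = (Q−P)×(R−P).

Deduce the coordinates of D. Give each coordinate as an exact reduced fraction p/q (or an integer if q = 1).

1. D_x = -4  [AC ∥ DB ∩ CB ∥ AD]
2. D_y = 19  [AC ∥ DB ∩ CB ∥ AD]
   → D = (-4, 19)

D = (-4, 19)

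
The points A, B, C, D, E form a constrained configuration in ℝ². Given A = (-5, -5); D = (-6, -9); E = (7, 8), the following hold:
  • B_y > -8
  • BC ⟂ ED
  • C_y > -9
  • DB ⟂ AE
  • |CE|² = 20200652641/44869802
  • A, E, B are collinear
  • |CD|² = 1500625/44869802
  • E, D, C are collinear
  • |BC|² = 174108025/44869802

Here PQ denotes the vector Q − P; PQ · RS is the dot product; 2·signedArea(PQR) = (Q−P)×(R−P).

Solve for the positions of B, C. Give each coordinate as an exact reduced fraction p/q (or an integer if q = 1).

1. B_x = -2333/313  [A, E, B are collinear ∩ DB ⟂ AE]
2. B_y = -2397/313  [A, E, B are collinear ∩ DB ⟂ AE]
   → B = (-2333/313, -2397/313)
3. C_x = -844199/143354  [E, D, C are collinear ∩ BC ⟂ ED]
4. C_y = -1269361/143354  [E, D, C are collinear ∩ BC ⟂ ED]
   → C = (-844199/143354, -1269361/143354)

B = (-2333/313, -2397/313)
C = (-844199/143354, -1269361/143354)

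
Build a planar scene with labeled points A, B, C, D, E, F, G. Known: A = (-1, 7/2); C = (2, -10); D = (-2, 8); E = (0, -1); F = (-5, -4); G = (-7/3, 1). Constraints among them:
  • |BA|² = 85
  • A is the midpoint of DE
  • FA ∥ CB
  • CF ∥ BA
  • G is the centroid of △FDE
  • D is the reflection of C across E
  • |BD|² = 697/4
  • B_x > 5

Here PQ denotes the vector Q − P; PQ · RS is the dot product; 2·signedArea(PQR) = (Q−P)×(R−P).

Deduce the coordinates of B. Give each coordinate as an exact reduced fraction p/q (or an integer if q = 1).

1. B_x = 6  [CF ∥ BA ∩ FA ∥ CB]
2. B_y = -5/2  [CF ∥ BA ∩ FA ∥ CB]
   → B = (6, -5/2)

B = (6, -5/2)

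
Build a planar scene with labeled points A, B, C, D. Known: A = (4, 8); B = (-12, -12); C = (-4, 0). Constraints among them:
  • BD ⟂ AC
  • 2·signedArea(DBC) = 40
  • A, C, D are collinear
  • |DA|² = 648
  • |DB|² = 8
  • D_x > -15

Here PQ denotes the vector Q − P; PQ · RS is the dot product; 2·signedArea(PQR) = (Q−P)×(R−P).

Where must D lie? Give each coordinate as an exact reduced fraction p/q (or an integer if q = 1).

1. D_x = -14  [A, C, D are collinear ∩ BD ⟂ AC]
2. D_y = -10  [A, C, D are collinear ∩ BD ⟂ AC]
   → D = (-14, -10)

D = (-14, -10)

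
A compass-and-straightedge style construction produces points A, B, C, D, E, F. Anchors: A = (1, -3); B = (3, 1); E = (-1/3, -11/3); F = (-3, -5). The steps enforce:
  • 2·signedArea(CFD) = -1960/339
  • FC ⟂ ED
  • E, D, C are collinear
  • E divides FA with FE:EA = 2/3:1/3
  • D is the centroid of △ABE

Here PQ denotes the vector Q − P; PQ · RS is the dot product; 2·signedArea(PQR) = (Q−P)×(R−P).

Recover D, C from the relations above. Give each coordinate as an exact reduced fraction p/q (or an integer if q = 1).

1. D_x = 11/9  [D is the centroid of △ABE]
2. D_y = -17/9  [D is the centroid of △ABE]
   → D = (11/9, -17/9)
3. C_x = -243/113  [E, D, C are collinear ∩ FC ⟂ ED]
4. C_y = -649/113  [E, D, C are collinear ∩ FC ⟂ ED]
   → C = (-243/113, -649/113)

C = (-243/113, -649/113)
D = (11/9, -17/9)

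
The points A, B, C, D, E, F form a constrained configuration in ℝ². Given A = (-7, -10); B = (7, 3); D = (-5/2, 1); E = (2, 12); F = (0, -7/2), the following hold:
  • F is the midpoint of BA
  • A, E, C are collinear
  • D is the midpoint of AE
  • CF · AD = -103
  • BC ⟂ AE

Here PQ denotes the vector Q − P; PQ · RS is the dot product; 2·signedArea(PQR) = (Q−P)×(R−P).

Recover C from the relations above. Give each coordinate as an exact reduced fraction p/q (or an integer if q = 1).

C = (-247/565, 3414/565)

1. C_x = -247/565  [A, E, C are collinear ∩ BC ⟂ AE]
2. C_y = 3414/565  [A, E, C are collinear ∩ BC ⟂ AE]
   → C = (-247/565, 3414/565)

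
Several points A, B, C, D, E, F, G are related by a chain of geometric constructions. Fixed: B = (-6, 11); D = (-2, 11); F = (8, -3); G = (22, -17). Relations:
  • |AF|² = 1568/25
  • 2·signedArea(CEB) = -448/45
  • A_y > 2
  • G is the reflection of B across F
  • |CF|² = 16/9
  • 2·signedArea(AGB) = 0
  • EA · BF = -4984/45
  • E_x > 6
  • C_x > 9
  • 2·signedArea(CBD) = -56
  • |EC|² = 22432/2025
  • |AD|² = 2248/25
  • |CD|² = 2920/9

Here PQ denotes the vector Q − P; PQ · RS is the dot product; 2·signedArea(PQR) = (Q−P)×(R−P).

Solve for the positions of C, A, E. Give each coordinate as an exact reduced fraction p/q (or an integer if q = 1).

A = (12/5, 13/5)
C = (28/3, -3)
E = (296/45, -17/15)

1. C_y = -3  [2·signedArea(CBD) = -56]
2. C_x = 28/3  [|CF|² = 16/9]
   → C = (28/3, -3)
3. A_x = 12/5  [line -28·x + -28·y + 140 = 0 ∩ |AF|² = 1568/25]
4. A_y = 13/5  [line -28·x + -28·y + 140 = 0 ∩ |AF|² = 1568/25]
   → A = (12/5, 13/5)
5. E_x = 296/45  [2·signedArea(CEB) = -448/45 ∩ EA · BF = -4984/45]
6. E_y = -17/15  [2·signedArea(CEB) = -448/45 ∩ EA · BF = -4984/45]
   → E = (296/45, -17/15)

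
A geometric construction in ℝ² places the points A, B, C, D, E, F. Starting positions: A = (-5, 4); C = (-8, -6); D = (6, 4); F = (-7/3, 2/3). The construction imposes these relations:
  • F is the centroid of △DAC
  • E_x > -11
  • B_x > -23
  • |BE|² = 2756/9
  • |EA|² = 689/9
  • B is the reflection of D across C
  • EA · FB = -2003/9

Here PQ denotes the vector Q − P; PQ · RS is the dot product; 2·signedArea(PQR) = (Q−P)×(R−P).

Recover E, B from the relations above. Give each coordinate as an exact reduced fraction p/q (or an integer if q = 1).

1. B_x = -22  [B is the reflection of D across C]
2. B_y = -16  [B is the reflection of D across C]
   → B = (-22, -16)
3. E_x = -32/3  [line 59/3·x + 50/3·y + 2288/9 = 0 ∩ |EA|² = 689/9]
4. E_y = -8/3  [line 59/3·x + 50/3·y + 2288/9 = 0 ∩ |EA|² = 689/9]
   → E = (-32/3, -8/3)

B = (-22, -16)
E = (-32/3, -8/3)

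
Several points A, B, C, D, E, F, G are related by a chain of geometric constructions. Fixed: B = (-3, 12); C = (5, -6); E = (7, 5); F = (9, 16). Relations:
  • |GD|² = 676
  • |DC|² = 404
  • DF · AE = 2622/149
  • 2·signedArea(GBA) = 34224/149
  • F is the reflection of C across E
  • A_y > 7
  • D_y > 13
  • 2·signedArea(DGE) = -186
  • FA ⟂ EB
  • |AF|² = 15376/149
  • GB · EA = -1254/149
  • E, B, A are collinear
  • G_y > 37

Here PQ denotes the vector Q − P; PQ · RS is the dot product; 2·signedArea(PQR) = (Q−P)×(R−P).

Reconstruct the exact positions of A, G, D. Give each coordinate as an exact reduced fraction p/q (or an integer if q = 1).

A = (473/149, 1144/149)
D = (3, 14)
G = (13, 38)

1. A_x = 473/149  [E, B, A are collinear ∩ FA ⟂ EB]
2. A_y = 1144/149  [E, B, A are collinear ∩ FA ⟂ EB]
   → A = (473/149, 1144/149)
3. G_x = 13  [GB · EA = -1254/149 ∩ 2·signedArea(GBA) = 34224/149]
4. G_y = 38  [GB · EA = -1254/149 ∩ 2·signedArea(GBA) = 34224/149]
   → G = (13, 38)
5. D_x = 3  [2·signedArea(DGE) = -186 ∩ DF · AE = 2622/149]
6. D_y = 14  [2·signedArea(DGE) = -186 ∩ DF · AE = 2622/149]
   → D = (3, 14)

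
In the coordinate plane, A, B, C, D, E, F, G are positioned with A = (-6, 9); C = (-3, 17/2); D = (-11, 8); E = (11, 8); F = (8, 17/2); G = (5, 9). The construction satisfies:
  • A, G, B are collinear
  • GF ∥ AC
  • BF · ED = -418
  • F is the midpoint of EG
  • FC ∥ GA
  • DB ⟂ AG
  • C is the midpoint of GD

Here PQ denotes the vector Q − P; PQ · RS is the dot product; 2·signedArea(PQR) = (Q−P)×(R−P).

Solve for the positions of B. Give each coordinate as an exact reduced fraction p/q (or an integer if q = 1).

B = (-11, 9)

1. B_x = -11  [A, G, B are collinear ∩ DB ⟂ AG]
2. B_y = 9  [A, G, B are collinear ∩ DB ⟂ AG]
   → B = (-11, 9)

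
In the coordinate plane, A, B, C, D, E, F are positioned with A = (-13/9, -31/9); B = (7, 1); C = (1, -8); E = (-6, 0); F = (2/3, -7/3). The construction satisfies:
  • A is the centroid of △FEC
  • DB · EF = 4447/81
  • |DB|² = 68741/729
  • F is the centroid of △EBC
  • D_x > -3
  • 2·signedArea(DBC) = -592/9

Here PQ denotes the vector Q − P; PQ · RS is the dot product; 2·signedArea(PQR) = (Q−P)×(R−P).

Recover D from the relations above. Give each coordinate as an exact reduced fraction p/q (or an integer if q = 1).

1. D_x = -61/27  [DB · EF = 4447/81 ∩ 2·signedArea(DBC) = -592/9]
2. D_y = -52/27  [DB · EF = 4447/81 ∩ 2·signedArea(DBC) = -592/9]
   → D = (-61/27, -52/27)

D = (-61/27, -52/27)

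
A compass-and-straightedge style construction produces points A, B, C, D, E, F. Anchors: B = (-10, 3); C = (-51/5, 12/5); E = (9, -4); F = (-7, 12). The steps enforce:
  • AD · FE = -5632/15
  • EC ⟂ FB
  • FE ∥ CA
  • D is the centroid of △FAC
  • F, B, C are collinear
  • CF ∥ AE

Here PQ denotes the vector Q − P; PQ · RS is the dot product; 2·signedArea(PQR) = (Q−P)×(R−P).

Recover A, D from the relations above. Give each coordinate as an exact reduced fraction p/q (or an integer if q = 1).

A = (29/5, -68/5)
D = (-19/5, 4/15)

1. A_x = 29/5  [CF ∥ AE ∩ FE ∥ CA]
2. A_y = -68/5  [CF ∥ AE ∩ FE ∥ CA]
   → A = (29/5, -68/5)
3. D_x = -19/5  [D is the centroid of △FAC]
4. D_y = 4/15  [D is the centroid of △FAC]
   → D = (-19/5, 4/15)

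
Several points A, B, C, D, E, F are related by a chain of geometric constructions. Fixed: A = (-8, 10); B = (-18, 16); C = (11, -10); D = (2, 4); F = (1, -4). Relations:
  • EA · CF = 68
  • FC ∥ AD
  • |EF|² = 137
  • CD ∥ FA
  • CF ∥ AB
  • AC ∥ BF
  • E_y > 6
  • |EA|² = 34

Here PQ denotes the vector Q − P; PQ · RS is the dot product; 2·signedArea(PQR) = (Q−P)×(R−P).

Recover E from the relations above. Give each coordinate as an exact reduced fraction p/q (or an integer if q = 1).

1. E_x = -3  [line 10·x + -6·y + 72 = 0 ∩ |EA|² = 34]
2. E_y = 7  [line 10·x + -6·y + 72 = 0 ∩ |EA|² = 34]
   → E = (-3, 7)

E = (-3, 7)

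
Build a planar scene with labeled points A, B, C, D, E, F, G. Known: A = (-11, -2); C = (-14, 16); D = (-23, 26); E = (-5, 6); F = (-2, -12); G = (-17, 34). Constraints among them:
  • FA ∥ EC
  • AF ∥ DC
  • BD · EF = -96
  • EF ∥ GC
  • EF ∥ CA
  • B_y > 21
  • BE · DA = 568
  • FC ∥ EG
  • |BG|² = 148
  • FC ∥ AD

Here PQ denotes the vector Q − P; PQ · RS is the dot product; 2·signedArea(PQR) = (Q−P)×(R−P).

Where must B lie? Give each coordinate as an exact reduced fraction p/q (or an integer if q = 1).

1. B_x = -15  [BE · DA = 568 ∩ BD · EF = -96]
2. B_y = 22  [BE · DA = 568 ∩ BD · EF = -96]
   → B = (-15, 22)

B = (-15, 22)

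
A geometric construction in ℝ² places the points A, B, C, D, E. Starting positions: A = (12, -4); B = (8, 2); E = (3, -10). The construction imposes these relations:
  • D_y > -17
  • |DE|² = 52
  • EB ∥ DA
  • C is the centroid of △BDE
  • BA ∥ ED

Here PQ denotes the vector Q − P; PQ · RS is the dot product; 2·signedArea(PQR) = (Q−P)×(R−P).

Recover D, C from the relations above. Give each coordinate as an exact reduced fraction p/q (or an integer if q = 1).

C = (6, -8)
D = (7, -16)

1. D_x = 7  [EB ∥ DA ∩ BA ∥ ED]
2. D_y = -16  [EB ∥ DA ∩ BA ∥ ED]
   → D = (7, -16)
3. C_x = 6  [C is the centroid of △BDE]
4. C_y = -8  [C is the centroid of △BDE]
   → C = (6, -8)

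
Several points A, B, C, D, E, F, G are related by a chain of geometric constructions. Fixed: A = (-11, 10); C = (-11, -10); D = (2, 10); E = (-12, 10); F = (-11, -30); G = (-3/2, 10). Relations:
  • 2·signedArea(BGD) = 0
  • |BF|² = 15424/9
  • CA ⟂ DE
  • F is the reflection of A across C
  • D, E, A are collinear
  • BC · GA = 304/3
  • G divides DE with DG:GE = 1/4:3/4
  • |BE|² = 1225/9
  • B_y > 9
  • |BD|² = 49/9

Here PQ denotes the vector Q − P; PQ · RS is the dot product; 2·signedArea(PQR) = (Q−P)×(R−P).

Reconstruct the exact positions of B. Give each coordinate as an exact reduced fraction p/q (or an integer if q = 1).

1. B_x = -1/3  [2·signedArea(BGD) = 0 ∩ BC · GA = 304/3]
2. B_y = 10  [2·signedArea(BGD) = 0 ∩ BC · GA = 304/3]
   → B = (-1/3, 10)

B = (-1/3, 10)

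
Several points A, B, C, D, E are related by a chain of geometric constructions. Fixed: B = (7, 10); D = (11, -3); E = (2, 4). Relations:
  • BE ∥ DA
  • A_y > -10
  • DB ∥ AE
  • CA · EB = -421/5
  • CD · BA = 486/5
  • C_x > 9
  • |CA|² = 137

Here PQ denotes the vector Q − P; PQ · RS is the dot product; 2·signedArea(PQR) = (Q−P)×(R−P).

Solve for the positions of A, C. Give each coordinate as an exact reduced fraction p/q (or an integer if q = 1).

1. A_x = 6  [DB ∥ AE ∩ BE ∥ DA]
2. A_y = -9  [DB ∥ AE ∩ BE ∥ DA]
   → A = (6, -9)
3. C_x = 47/5  [CA · EB = -421/5 ∩ CD · BA = 486/5]
4. C_y = 11/5  [CA · EB = -421/5 ∩ CD · BA = 486/5]
   → C = (47/5, 11/5)

A = (6, -9)
C = (47/5, 11/5)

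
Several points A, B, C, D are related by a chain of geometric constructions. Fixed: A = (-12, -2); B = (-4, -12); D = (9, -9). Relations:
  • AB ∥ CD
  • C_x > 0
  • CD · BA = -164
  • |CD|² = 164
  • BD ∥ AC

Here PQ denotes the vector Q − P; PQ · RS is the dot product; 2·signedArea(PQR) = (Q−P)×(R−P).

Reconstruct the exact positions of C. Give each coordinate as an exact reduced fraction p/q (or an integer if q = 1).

1. C_x = 1  [AB ∥ CD ∩ BD ∥ AC]
2. C_y = 1  [AB ∥ CD ∩ BD ∥ AC]
   → C = (1, 1)

C = (1, 1)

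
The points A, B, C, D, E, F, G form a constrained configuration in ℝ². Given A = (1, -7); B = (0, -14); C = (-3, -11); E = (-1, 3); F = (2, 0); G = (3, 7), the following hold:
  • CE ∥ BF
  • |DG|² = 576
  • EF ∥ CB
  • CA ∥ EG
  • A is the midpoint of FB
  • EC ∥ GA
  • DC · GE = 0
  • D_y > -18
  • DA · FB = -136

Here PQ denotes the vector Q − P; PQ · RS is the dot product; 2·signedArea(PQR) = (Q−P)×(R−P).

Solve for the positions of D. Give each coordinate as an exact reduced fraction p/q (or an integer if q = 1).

1. D_x = 3  [DC · GE = 0 ∩ DA · FB = -136]
2. D_y = -17  [DC · GE = 0 ∩ DA · FB = -136]
   → D = (3, -17)

D = (3, -17)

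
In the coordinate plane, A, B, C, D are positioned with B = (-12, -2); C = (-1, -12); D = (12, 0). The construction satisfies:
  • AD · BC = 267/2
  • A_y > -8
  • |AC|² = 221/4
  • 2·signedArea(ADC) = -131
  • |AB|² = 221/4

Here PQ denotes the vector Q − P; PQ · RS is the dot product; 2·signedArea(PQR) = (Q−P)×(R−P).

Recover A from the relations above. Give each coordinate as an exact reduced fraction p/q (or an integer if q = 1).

1. A_x = -13/2  [2·signedArea(ADC) = -131 ∩ AD · BC = 267/2]
2. A_y = -7  [2·signedArea(ADC) = -131 ∩ AD · BC = 267/2]
   → A = (-13/2, -7)

A = (-13/2, -7)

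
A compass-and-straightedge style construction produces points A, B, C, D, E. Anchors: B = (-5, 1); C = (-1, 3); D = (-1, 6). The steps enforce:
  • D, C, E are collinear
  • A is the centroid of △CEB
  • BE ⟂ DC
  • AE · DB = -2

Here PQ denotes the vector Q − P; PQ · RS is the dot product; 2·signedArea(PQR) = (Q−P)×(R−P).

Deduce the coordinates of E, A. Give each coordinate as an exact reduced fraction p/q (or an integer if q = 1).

A = (-7/3, 5/3)
E = (-1, 1)

1. E_x = -1  [D, C, E are collinear ∩ BE ⟂ DC]
2. E_y = 1  [D, C, E are collinear ∩ BE ⟂ DC]
   → E = (-1, 1)
3. A_x = -7/3  [A is the centroid of △CEB]
4. A_y = 5/3  [A is the centroid of △CEB]
   → A = (-7/3, 5/3)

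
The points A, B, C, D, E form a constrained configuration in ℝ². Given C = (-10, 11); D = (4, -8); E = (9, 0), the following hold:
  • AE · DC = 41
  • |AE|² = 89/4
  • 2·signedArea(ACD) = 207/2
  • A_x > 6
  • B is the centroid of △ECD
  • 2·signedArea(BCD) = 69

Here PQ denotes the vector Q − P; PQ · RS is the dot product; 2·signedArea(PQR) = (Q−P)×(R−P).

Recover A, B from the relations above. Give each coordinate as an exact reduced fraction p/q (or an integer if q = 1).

1. A_x = 13/2  [2·signedArea(ACD) = 207/2 ∩ AE · DC = 41]
2. A_y = -4  [2·signedArea(ACD) = 207/2 ∩ AE · DC = 41]
   → A = (13/2, -4)
3. B_x = 1  [B is the centroid of △ECD]
4. B_y = 1  [B is the centroid of △ECD]
   → B = (1, 1)

A = (13/2, -4)
B = (1, 1)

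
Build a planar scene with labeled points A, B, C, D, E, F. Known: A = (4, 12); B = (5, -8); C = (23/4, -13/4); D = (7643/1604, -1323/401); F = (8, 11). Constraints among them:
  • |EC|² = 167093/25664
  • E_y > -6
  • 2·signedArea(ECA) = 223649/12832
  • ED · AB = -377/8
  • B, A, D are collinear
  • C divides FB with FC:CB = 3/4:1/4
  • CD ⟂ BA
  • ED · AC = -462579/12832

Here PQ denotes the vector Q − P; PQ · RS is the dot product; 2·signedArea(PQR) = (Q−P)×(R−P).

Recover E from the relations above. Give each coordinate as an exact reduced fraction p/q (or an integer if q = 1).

1. E_x = 15663/3208  [ED · AC = -462579/12832 ∩ ED · AB = -377/8]
2. E_y = -4531/802  [ED · AC = -462579/12832 ∩ ED · AB = -377/8]
   → E = (15663/3208, -4531/802)

E = (15663/3208, -4531/802)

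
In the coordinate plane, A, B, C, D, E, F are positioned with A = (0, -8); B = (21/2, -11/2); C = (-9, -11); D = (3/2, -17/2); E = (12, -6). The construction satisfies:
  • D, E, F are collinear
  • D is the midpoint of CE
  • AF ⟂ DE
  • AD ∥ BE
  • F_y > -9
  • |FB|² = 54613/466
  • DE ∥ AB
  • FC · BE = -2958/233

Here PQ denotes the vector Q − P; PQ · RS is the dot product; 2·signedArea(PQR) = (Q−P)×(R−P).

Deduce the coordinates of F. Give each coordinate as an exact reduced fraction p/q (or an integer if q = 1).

1. F_x = 45/233  [D, E, F are collinear ∩ AF ⟂ DE]
2. F_y = -2053/233  [D, E, F are collinear ∩ AF ⟂ DE]
   → F = (45/233, -2053/233)

F = (45/233, -2053/233)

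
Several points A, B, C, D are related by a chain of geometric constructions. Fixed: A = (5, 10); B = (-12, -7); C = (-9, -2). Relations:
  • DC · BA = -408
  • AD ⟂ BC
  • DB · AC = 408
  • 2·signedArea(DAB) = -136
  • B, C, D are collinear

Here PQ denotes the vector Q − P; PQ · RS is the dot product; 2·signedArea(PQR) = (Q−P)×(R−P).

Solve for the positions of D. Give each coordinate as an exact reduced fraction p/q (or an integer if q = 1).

1. D_x = 0  [B, C, D are collinear ∩ AD ⟂ BC]
2. D_y = 13  [B, C, D are collinear ∩ AD ⟂ BC]
   → D = (0, 13)

D = (0, 13)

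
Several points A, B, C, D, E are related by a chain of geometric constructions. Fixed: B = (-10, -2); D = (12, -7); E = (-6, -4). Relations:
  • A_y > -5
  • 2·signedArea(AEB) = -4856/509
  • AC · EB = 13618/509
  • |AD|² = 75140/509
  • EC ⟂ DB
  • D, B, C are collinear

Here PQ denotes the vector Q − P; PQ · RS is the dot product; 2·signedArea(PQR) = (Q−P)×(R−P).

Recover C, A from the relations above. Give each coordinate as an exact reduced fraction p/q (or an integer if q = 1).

1. C_x = -2934/509  [D, B, C are collinear ∩ EC ⟂ DB]
2. C_y = -1508/509  [D, B, C are collinear ∩ EC ⟂ DB]
   → C = (-2934/509, -1508/509)
3. A_x = 40/509  [2·signedArea(AEB) = -4856/509 ∩ AC · EB = 13618/509]
4. A_y = -2369/509  [2·signedArea(AEB) = -4856/509 ∩ AC · EB = 13618/509]
   → A = (40/509, -2369/509)

A = (40/509, -2369/509)
C = (-2934/509, -1508/509)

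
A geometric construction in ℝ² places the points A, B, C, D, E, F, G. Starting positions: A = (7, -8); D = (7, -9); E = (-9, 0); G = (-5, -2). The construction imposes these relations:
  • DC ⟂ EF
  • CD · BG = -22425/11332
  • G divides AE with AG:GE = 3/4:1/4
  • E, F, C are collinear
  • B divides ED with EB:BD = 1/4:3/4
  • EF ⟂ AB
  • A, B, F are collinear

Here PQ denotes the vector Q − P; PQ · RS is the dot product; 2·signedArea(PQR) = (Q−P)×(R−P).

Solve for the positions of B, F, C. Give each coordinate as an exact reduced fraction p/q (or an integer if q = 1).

B = (-5, -9/4)
C = (-26969/2833, -3072/2833)
F = (-25865/2833, -768/2833)

1. B_x = -5  [B divides ED with EB:BD = 1/4:3/4]
2. B_y = -9/4  [B divides ED with EB:BD = 1/4:3/4]
   → B = (-5, -9/4)
3. F_x = -25865/2833  [A, B, F are collinear ∩ EF ⟂ AB]
4. F_y = -768/2833  [A, B, F are collinear ∩ EF ⟂ AB]
   → F = (-25865/2833, -768/2833)
5. C_x = -26969/2833  [E, F, C are collinear ∩ DC ⟂ EF]
6. C_y = -3072/2833  [E, F, C are collinear ∩ DC ⟂ EF]
   → C = (-26969/2833, -3072/2833)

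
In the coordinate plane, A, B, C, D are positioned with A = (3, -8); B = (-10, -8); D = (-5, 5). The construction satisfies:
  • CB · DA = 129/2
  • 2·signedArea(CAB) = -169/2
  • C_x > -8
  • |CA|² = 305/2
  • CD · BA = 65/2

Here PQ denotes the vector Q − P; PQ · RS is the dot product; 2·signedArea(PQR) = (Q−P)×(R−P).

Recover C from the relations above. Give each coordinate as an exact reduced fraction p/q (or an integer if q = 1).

1. C_x = -15/2  [CD · BA = 65/2 ∩ CB · DA = 129/2]
2. C_y = -3/2  [CD · BA = 65/2 ∩ CB · DA = 129/2]
   → C = (-15/2, -3/2)

C = (-15/2, -3/2)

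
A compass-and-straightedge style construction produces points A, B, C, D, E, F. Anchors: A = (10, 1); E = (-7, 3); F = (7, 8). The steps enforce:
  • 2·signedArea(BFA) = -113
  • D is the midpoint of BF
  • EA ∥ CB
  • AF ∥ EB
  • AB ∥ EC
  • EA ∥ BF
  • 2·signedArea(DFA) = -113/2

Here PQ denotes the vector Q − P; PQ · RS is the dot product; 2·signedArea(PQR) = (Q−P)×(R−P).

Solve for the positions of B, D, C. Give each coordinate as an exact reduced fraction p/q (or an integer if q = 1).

B = (-10, 10)
C = (-27, 12)
D = (-3/2, 9)

1. B_x = -10  [EA ∥ BF ∩ AF ∥ EB]
2. B_y = 10  [EA ∥ BF ∩ AF ∥ EB]
   → B = (-10, 10)
3. D_x = -3/2  [D is the midpoint of BF]
4. D_y = 9  [D is the midpoint of BF]
   → D = (-3/2, 9)
5. C_x = -27  [EA ∥ CB ∩ AB ∥ EC]
6. C_y = 12  [EA ∥ CB ∩ AB ∥ EC]
   → C = (-27, 12)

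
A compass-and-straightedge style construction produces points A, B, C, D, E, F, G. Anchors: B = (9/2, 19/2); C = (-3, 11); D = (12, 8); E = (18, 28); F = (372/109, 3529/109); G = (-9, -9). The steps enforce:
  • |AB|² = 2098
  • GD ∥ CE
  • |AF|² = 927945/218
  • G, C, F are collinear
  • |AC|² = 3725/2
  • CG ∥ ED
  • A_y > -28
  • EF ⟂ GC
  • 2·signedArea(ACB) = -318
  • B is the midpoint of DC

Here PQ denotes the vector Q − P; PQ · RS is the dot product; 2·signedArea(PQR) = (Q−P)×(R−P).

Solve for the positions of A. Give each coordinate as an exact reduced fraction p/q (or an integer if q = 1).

A = (-45/2, -55/2)

1. A_x = -45/2  [line 3/2·x + 15/2·y + 240 = 0 ∩ |AB|² = 2098]
2. A_y = -55/2  [line 3/2·x + 15/2·y + 240 = 0 ∩ |AB|² = 2098]
   → A = (-45/2, -55/2)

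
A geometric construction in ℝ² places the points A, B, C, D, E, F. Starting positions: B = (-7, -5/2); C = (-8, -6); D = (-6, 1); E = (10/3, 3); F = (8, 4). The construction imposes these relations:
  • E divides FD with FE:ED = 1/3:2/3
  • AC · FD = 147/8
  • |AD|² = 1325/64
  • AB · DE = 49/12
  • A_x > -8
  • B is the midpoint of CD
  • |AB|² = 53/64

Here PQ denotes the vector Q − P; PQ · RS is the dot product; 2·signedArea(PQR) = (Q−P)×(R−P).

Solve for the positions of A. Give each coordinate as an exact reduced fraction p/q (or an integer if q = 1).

A = (-29/4, -27/8)

1. A_x = -29/4  [line 14·x + 3·y + 893/8 = 0 ∩ |AD|² = 1325/64]
2. A_y = -27/8  [line 14·x + 3·y + 893/8 = 0 ∩ |AD|² = 1325/64]
   → A = (-29/4, -27/8)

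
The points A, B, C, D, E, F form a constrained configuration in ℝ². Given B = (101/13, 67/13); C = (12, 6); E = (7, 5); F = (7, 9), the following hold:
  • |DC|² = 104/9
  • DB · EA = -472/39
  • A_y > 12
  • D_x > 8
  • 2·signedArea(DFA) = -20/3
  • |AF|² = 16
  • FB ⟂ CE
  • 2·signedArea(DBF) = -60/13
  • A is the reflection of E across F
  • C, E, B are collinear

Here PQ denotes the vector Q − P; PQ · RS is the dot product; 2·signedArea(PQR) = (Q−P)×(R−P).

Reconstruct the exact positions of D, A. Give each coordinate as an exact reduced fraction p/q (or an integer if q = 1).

1. A_x = 7  [A is the reflection of E across F]
2. A_y = 13  [A is the reflection of E across F]
   → A = (7, 13)
3. D_x = 26/3  [2·signedArea(DBF) = -60/13 ∩ 2·signedArea(DFA) = -20/3]
4. D_y = 20/3  [2·signedArea(DBF) = -60/13 ∩ 2·signedArea(DFA) = -20/3]
   → D = (26/3, 20/3)

A = (7, 13)
D = (26/3, 20/3)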